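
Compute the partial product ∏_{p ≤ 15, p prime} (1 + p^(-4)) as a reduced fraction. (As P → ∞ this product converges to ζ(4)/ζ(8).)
∏ = 54787204936389122/50827803952550625

The primes p ≤ 15 are [2, 3, 5, 7, 11, 13]. For each, (1 + 1/p^4) = (p^4 + 1)/p^4. Multiplying these fractions over p ∈ [2, 3, 5, 7, 11, 13] gives 54787204936389122/50827803952550625. (In the limit P → ∞ this tends to ζ(4)/ζ(8).)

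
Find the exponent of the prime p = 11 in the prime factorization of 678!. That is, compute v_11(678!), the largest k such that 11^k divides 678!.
v_11(678!) = 66

Legendre's formula: v_p(n!) = Σ_{k ≥ 1} ⌊n / p^k⌋. For p = 11, n = 678, the terms are:
  ⌊678/11^1⌋ = ⌊678/11⌋ = 61
  ⌊678/11^2⌋ = ⌊678/121⌋ = 5
(the next term ⌊678/11^3⌋ = 0, terminating the sum). Summing: v_11(678!) = 61 + 5 = 66.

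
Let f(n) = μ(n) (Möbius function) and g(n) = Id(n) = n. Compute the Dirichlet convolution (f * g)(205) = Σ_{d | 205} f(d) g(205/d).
(μ * Id)(205) = 160

Divisors of 205: [1, 5, 41, 205]. For each d | 205:
  d = 1: μ(1) · Id(205/1) = 1 · 205 = 205
  d = 5: μ(5) · Id(205/5) = -1 · 41 = -41
  d = 41: μ(41) · Id(205/41) = -1 · 5 = -5
  d = 205: μ(205) · Id(205/205) = 1 · 1 = 1
Summing: (μ * Id)(205) = 205 + -41 + -5 + 1 = 160.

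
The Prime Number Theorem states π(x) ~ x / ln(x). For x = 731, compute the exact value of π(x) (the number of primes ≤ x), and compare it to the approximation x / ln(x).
π(731) = 129;  x/ln(x) ≈ 110.85;  relative error ≈ 14.07%.

Directly count primes up to 731: π(731) = 129. The PNT approximation gives 731/ln(731) ≈ 731/6.59441 ≈ 110.85. Relative error (π(x) − x/ln(x)) / π(x) ≈ 14.07%; the approximation is known to undercount slightly (Li(x) is a better estimate).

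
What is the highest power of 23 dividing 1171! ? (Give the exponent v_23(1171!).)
v_23(1171!) = 52

Legendre's formula: v_p(n!) = Σ_{k ≥ 1} ⌊n / p^k⌋. For p = 23, n = 1171, the terms are:
  ⌊1171/23^1⌋ = ⌊1171/23⌋ = 50
  ⌊1171/23^2⌋ = ⌊1171/529⌋ = 2
(the next term ⌊1171/23^3⌋ = 0, terminating the sum). Summing: v_23(1171!) = 50 + 2 = 52.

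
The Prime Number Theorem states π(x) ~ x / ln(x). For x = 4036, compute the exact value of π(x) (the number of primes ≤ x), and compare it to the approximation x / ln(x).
π(4036) = 557;  x/ln(x) ≈ 486.09;  relative error ≈ 12.73%.

Directly count primes up to 4036: π(4036) = 557. The PNT approximation gives 4036/ln(4036) ≈ 4036/8.30301 ≈ 486.09. Relative error (π(x) − x/ln(x)) / π(x) ≈ 12.73%; the approximation is known to undercount slightly (Li(x) is a better estimate).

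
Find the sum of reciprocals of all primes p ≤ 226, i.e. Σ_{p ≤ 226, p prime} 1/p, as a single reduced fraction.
Σ 1/p = 718699639327957473429492425322377115938612460993073775465130392853544377727917042657991/367009731827331916465034565550136732339800312955331782619462457039988073311157667212930

π(226) = 48, so the primes ≤ 226 are [2, 3, 5, 7, 11, 13, 17, 19, 23, 29, 31, 37, 41, 43, 47, 53, 59, 61, 67, 71, 73, 79, 83, 89, 97, 101, 103, 107, 109, 113, 127, 131, 137, 139, 149, 151, 157, 163, 167, 173, 179, 181, 191, 193, 197, 199, 211, 223]. Summing 1/p over these primes: 718699639327957473429492425322377115938612460993073775465130392853544377727917042657991/367009731827331916465034565550136732339800312955331782619462457039988073311157667212930 ≈ 1.9583. Mertens estimate ln ln(226) + 0.2615 ≈ 1.9517.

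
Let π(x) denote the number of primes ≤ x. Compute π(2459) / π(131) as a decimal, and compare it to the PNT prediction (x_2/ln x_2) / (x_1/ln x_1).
π(2459)/π(131) = 364/32 ≈ 11.3750;  PNT prediction ≈ 11.7211.

π(131) = 32 and π(2459) = 364, so π(2459)/π(131) ≈ 11.3750. The PNT-predicted ratio is (2459/ln(2459)) / (131/ln(131)) ≈ 11.7211. The two agree to within a few percent, as expected.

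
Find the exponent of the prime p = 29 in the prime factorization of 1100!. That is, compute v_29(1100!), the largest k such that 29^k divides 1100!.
v_29(1100!) = 38

Legendre's formula: v_p(n!) = Σ_{k ≥ 1} ⌊n / p^k⌋. For p = 29, n = 1100, the terms are:
  ⌊1100/29^1⌋ = ⌊1100/29⌋ = 37
  ⌊1100/29^2⌋ = ⌊1100/841⌋ = 1
(the next term ⌊1100/29^3⌋ = 0, terminating the sum). Summing: v_29(1100!) = 37 + 1 = 38.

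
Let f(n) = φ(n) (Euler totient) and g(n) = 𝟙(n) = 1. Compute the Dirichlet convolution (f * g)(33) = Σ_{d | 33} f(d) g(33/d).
(φ * 𝟙)(33) = 33

Divisors of 33: [1, 3, 11, 33]. For each d | 33:
  d = 1: φ(1) · 𝟙(33/1) = 1 · 1 = 1
  d = 3: φ(3) · 𝟙(33/3) = 2 · 1 = 2
  d = 11: φ(11) · 𝟙(33/11) = 10 · 1 = 10
  d = 33: φ(33) · 𝟙(33/33) = 20 · 1 = 20
Summing: (φ * 𝟙)(33) = 1 + 2 + 10 + 20 = 33.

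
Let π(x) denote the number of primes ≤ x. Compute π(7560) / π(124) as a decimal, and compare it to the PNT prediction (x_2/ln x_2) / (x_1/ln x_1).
π(7560)/π(124) = 959/30 ≈ 31.9667;  PNT prediction ≈ 32.9072.

π(124) = 30 and π(7560) = 959, so π(7560)/π(124) ≈ 31.9667. The PNT-predicted ratio is (7560/ln(7560)) / (124/ln(124)) ≈ 32.9072. The two agree to within a few percent, as expected.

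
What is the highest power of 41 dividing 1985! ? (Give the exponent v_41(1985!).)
v_41(1985!) = 49

Legendre's formula: v_p(n!) = Σ_{k ≥ 1} ⌊n / p^k⌋. For p = 41, n = 1985, the terms are:
  ⌊1985/41^1⌋ = ⌊1985/41⌋ = 48
  ⌊1985/41^2⌋ = ⌊1985/1681⌋ = 1
(the next term ⌊1985/41^3⌋ = 0, terminating the sum). Summing: v_41(1985!) = 48 + 1 = 49.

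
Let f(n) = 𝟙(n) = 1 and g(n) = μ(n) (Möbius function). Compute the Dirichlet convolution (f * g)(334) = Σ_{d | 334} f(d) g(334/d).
(𝟙 * μ)(334) = 0

Divisors of 334: [1, 2, 167, 334]. For each d | 334:
  d = 1: 𝟙(1) · μ(334/1) = 1 · 1 = 1
  d = 2: 𝟙(2) · μ(334/2) = 1 · -1 = -1
  d = 167: 𝟙(167) · μ(334/167) = 1 · -1 = -1
  d = 334: 𝟙(334) · μ(334/334) = 1 · 1 = 1
Summing: (𝟙 * μ)(334) = 1 + -1 + -1 + 1 = 0.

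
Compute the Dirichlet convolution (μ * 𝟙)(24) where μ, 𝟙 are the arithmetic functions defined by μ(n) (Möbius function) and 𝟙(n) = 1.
(μ * 𝟙)(24) = 0

Divisors of 24: [1, 2, 3, 4, 6, 8, 12, 24]. For each d | 24:
  d = 1: μ(1) · 𝟙(24/1) = 1 · 1 = 1
  d = 2: μ(2) · 𝟙(24/2) = -1 · 1 = -1
  d = 3: μ(3) · 𝟙(24/3) = -1 · 1 = -1
  d = 4: μ(4) · 𝟙(24/4) = 0 · 1 = 0
  d = 6: μ(6) · 𝟙(24/6) = 1 · 1 = 1
  d = 8: μ(8) · 𝟙(24/8) = 0 · 1 = 0
  d = 12: μ(12) · 𝟙(24/12) = 0 · 1 = 0
  d = 24: μ(24) · 𝟙(24/24) = 0 · 1 = 0
Summing: (μ * 𝟙)(24) = 1 + -1 + -1 + 0 + 1 + 0 + 0 + 0 = 0.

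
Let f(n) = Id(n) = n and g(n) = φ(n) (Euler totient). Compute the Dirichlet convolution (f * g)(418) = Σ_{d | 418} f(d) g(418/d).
(Id * φ)(418) = 2331

Divisors of 418: [1, 2, 11, 19, 22, 38, 209, 418]. For each d | 418:
  d = 1: Id(1) · φ(418/1) = 1 · 180 = 180
  d = 2: Id(2) · φ(418/2) = 2 · 180 = 360
  d = 11: Id(11) · φ(418/11) = 11 · 18 = 198
  d = 19: Id(19) · φ(418/19) = 19 · 10 = 190
  d = 22: Id(22) · φ(418/22) = 22 · 18 = 396
  d = 38: Id(38) · φ(418/38) = 38 · 10 = 380
  d = 209: Id(209) · φ(418/209) = 209 · 1 = 209
  d = 418: Id(418) · φ(418/418) = 418 · 1 = 418
Summing: (Id * φ)(418) = 180 + 360 + 198 + 190 + 396 + 380 + 209 + 418 = 2331.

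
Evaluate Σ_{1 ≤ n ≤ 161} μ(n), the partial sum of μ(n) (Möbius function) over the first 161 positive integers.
Σ_{n ≤ 161} μ(n) = 1

Compute μ(n) for each 1 ≤ n ≤ 161: μ(1) = 1, μ(2) = -1, μ(3) = -1, μ(4) = 0, μ(5) = -1, μ(6) = 1, μ(7) = -1, μ(8) = 0, μ(9) = 0, μ(10) = 1, μ(11) = -1, μ(12) = 0, μ(13) = -1, μ(14) = 1, μ(15) = 1, μ(16) = 0, μ(17) = -1, μ(18) = 0, μ(19) = -1, μ(20) = 0, μ(21) = 1, μ(22) = 1, μ(23) = -1, μ(24) = 0, μ(25) = 0, μ(26) = 1, μ(27) = 0, μ(28) = 0, μ(29) = -1, μ(30) = -1, μ(31) = -1, μ(32) = 0, μ(33) = 1, μ(34) = 1, μ(35) = 1, μ(36) = 0, μ(37) = -1, μ(38) = 1, μ(39) = 1, μ(40) = 0, μ(41) = -1, μ(42) = -1, μ(43) = -1, μ(44) = 0, μ(45) = 0, μ(46) = 1, μ(47) = -1, μ(48) = 0, μ(49) = 0, μ(50) = 0, μ(51) = 1, μ(52) = 0, μ(53) = -1, μ(54) = 0, μ(55) = 1, μ(56) = 0, μ(57) = 1, μ(58) = 1, μ(59) = -1, μ(60) = 0, μ(61) = -1, μ(62) = 1, μ(63) = 0, μ(64) = 0, μ(65) = 1, μ(66) = -1, μ(67) = -1, μ(68) = 0, μ(69) = 1, μ(70) = -1, μ(71) = -1, μ(72) = 0, μ(73) = -1, μ(74) = 1, μ(75) = 0, μ(76) = 0, μ(77) = 1, μ(78) = -1, μ(79) = -1, μ(80) = 0, μ(81) = 0, μ(82) = 1, μ(83) = -1, μ(84) = 0, μ(85) = 1, μ(86) = 1, μ(87) = 1, μ(88) = 0, μ(89) = -1, μ(90) = 0, μ(91) = 1, μ(92) = 0, μ(93) = 1, μ(94) = 1, μ(95) = 1, μ(96) = 0, μ(97) = -1, μ(98) = 0, μ(99) = 0, μ(100) = 0, μ(101) = -1, μ(102) = -1, μ(103) = -1, μ(104) = 0, μ(105) = -1, μ(106) = 1, μ(107) = -1, μ(108) = 0, μ(109) = -1, μ(110) = -1, μ(111) = 1, μ(112) = 0, μ(113) = -1, μ(114) = -1, μ(115) = 1, μ(116) = 0, μ(117) = 0, μ(118) = 1, μ(119) = 1, μ(120) = 0, μ(121) = 0, μ(122) = 1, μ(123) = 1, μ(124) = 0, μ(125) = 0, μ(126) = 0, μ(127) = -1, μ(128) = 0, μ(129) = 1, μ(130) = -1, μ(131) = -1, μ(132) = 0, μ(133) = 1, μ(134) = 1, μ(135) = 0, μ(136) = 0, μ(137) = -1, μ(138) = -1, μ(139) = -1, μ(140) = 0, μ(141) = 1, μ(142) = 1, μ(143) = 1, μ(144) = 0, μ(145) = 1, μ(146) = 1, μ(147) = 0, μ(148) = 0, μ(149) = -1, μ(150) = 0, μ(151) = -1, μ(152) = 0, μ(153) = 0, μ(154) = -1, μ(155) = 1, μ(156) = 0, μ(157) = -1, μ(158) = 1, μ(159) = 1, μ(160) = 0, μ(161) = 1. Summing all 161 values: 1. (Mertens function M(x) = Σ_{n ≤ x} μ(n); on average M(x) should be small (PNT ⟺ M(x) = o(x)).)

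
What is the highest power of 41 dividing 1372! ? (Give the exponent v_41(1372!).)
v_41(1372!) = 33

Legendre's formula: v_p(n!) = Σ_{k ≥ 1} ⌊n / p^k⌋. For p = 41, n = 1372, the terms are:
  ⌊1372/41^1⌋ = ⌊1372/41⌋ = 33
(the next term ⌊1372/41^2⌋ = 0, terminating the sum). Summing: v_41(1372!) = 33 = 33.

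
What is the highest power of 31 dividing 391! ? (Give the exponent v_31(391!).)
v_31(391!) = 12

Legendre's formula: v_p(n!) = Σ_{k ≥ 1} ⌊n / p^k⌋. For p = 31, n = 391, the terms are:
  ⌊391/31^1⌋ = ⌊391/31⌋ = 12
(the next term ⌊391/31^2⌋ = 0, terminating the sum). Summing: v_31(391!) = 12 = 12.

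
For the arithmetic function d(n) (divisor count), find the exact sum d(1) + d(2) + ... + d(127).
Σ_{n ≤ 127} d(n) = 637

Compute d(n) for each 1 ≤ n ≤ 127: d(1) = 1, d(2) = 2, d(3) = 2, d(4) = 3, d(5) = 2, d(6) = 4, d(7) = 2, d(8) = 4, d(9) = 3, d(10) = 4, d(11) = 2, d(12) = 6, d(13) = 2, d(14) = 4, d(15) = 4, d(16) = 5, d(17) = 2, d(18) = 6, d(19) = 2, d(20) = 6, d(21) = 4, d(22) = 4, d(23) = 2, d(24) = 8, d(25) = 3, d(26) = 4, d(27) = 4, d(28) = 6, d(29) = 2, d(30) = 8, d(31) = 2, d(32) = 6, d(33) = 4, d(34) = 4, d(35) = 4, d(36) = 9, d(37) = 2, d(38) = 4, d(39) = 4, d(40) = 8, d(41) = 2, d(42) = 8, d(43) = 2, d(44) = 6, d(45) = 6, d(46) = 4, d(47) = 2, d(48) = 10, d(49) = 3, d(50) = 6, d(51) = 4, d(52) = 6, d(53) = 2, d(54) = 8, d(55) = 4, d(56) = 8, d(57) = 4, d(58) = 4, d(59) = 2, d(60) = 12, d(61) = 2, d(62) = 4, d(63) = 6, d(64) = 7, d(65) = 4, d(66) = 8, d(67) = 2, d(68) = 6, d(69) = 4, d(70) = 8, d(71) = 2, d(72) = 12, d(73) = 2, d(74) = 4, d(75) = 6, d(76) = 6, d(77) = 4, d(78) = 8, d(79) = 2, d(80) = 10, d(81) = 5, d(82) = 4, d(83) = 2, d(84) = 12, d(85) = 4, d(86) = 4, d(87) = 4, d(88) = 8, d(89) = 2, d(90) = 12, d(91) = 4, d(92) = 6, d(93) = 4, d(94) = 4, d(95) = 4, d(96) = 12, d(97) = 2, d(98) = 6, d(99) = 6, d(100) = 9, d(101) = 2, d(102) = 8, d(103) = 2, d(104) = 8, d(105) = 8, d(106) = 4, d(107) = 2, d(108) = 12, d(109) = 2, d(110) = 8, d(111) = 4, d(112) = 10, d(113) = 2, d(114) = 8, d(115) = 4, d(116) = 6, d(117) = 6, d(118) = 4, d(119) = 4, d(120) = 16, d(121) = 3, d(122) = 4, d(123) = 4, d(124) = 6, d(125) = 4, d(126) = 12, d(127) = 2. Summing all 127 values: 637. (Dirichlet's divisor formula: Σ_{n ≤ x} d(n) = x ln(x) + (2γ − 1) x + O(√x). For x = 127, the asymptotic estimate is ≈ 634.82.)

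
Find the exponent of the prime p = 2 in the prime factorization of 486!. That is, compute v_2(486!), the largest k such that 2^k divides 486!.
v_2(486!) = 480

Legendre's formula: v_p(n!) = Σ_{k ≥ 1} ⌊n / p^k⌋. For p = 2, n = 486, the terms are:
  ⌊486/2^1⌋ = ⌊486/2⌋ = 243
  ⌊486/2^2⌋ = ⌊486/4⌋ = 121
  ⌊486/2^3⌋ = ⌊486/8⌋ = 60
  ⌊486/2^4⌋ = ⌊486/16⌋ = 30
  ⌊486/2^5⌋ = ⌊486/32⌋ = 15
  ⌊486/2^6⌋ = ⌊486/64⌋ = 7
  ⌊486/2^7⌋ = ⌊486/128⌋ = 3
  ⌊486/2^8⌋ = ⌊486/256⌋ = 1
(the next term ⌊486/2^9⌋ = 0, terminating the sum). Summing: v_2(486!) = 243 + 121 + 60 + 30 + 15 + 7 + 3 + 1 = 480.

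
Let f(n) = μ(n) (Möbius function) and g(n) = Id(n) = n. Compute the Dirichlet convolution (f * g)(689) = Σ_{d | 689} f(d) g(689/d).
(μ * Id)(689) = 624

Divisors of 689: [1, 13, 53, 689]. For each d | 689:
  d = 1: μ(1) · Id(689/1) = 1 · 689 = 689
  d = 13: μ(13) · Id(689/13) = -1 · 53 = -53
  d = 53: μ(53) · Id(689/53) = -1 · 13 = -13
  d = 689: μ(689) · Id(689/689) = 1 · 1 = 1
Summing: (μ * Id)(689) = 689 + -53 + -13 + 1 = 624.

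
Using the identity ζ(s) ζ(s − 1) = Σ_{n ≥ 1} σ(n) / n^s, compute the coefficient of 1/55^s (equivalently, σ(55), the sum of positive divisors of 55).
σ(55) = 72

In the product (Σ m^0/m^s)(Σ k / k^s) = Σ (Σ_{d | n} d) / n^s, the coefficient of 1/n^s is σ(n) = Σ_{d | n} d. For n = 55, divisors are [1, 5, 11, 55]; summing: σ(55) = 72.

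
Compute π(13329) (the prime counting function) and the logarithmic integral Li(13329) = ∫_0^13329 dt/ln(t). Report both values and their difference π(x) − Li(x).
π(13329) = 1582;  Li(13329) ≈ 1601.79;  π(x) − Li(x) ≈ -19.79.

Direct count of primes ≤ 13329 gives π(13329) = 1582. Numerical evaluation of the logarithmic integral gives Li(13329) ≈ 1601.79. The difference π(x) − Li(x) ≈ -19.79 is typically negative for small/moderate x (Li(x) overestimates), though Littlewood's theorem shows this sign changes infinitely often.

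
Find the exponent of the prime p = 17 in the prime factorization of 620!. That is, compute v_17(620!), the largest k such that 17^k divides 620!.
v_17(620!) = 38

Legendre's formula: v_p(n!) = Σ_{k ≥ 1} ⌊n / p^k⌋. For p = 17, n = 620, the terms are:
  ⌊620/17^1⌋ = ⌊620/17⌋ = 36
  ⌊620/17^2⌋ = ⌊620/289⌋ = 2
(the next term ⌊620/17^3⌋ = 0, terminating the sum). Summing: v_17(620!) = 36 + 2 = 38.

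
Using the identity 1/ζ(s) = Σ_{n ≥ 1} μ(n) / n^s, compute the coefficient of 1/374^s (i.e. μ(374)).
μ(374) = -1

Factor n = 374 = 2 · 11 · 17. μ(n) = 0 if any exponent ≥ 2 (not squarefree); otherwise μ(n) = (−1)^{ω(n)} where ω(n) is the number of distinct prime factors. Applying: μ(374) = -1.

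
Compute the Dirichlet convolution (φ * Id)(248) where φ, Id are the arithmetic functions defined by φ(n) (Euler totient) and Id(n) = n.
(φ * Id)(248) = 1220

Divisors of 248: [1, 2, 4, 8, 31, 62, 124, 248]. For each d | 248:
  d = 1: φ(1) · Id(248/1) = 1 · 248 = 248
  d = 2: φ(2) · Id(248/2) = 1 · 124 = 124
  d = 4: φ(4) · Id(248/4) = 2 · 62 = 124
  d = 8: φ(8) · Id(248/8) = 4 · 31 = 124
  d = 31: φ(31) · Id(248/31) = 30 · 8 = 240
  d = 62: φ(62) · Id(248/62) = 30 · 4 = 120
  d = 124: φ(124) · Id(248/124) = 60 · 2 = 120
  d = 248: φ(248) · Id(248/248) = 120 · 1 = 120
Summing: (φ * Id)(248) = 248 + 124 + 124 + 124 + 240 + 120 + 120 + 120 = 1220.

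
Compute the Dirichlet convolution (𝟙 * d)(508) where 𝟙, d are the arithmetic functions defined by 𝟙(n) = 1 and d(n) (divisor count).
(𝟙 * d)(508) = 18

Divisors of 508: [1, 2, 4, 127, 254, 508]. For each d | 508:
  d = 1: 𝟙(1) · d(508/1) = 1 · 6 = 6
  d = 2: 𝟙(2) · d(508/2) = 1 · 4 = 4
  d = 4: 𝟙(4) · d(508/4) = 1 · 2 = 2
  d = 127: 𝟙(127) · d(508/127) = 1 · 3 = 3
  d = 254: 𝟙(254) · d(508/254) = 1 · 2 = 2
  d = 508: 𝟙(508) · d(508/508) = 1 · 1 = 1
Summing: (𝟙 * d)(508) = 6 + 4 + 2 + 3 + 2 + 1 = 18.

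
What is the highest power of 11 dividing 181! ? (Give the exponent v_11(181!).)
v_11(181!) = 17

Legendre's formula: v_p(n!) = Σ_{k ≥ 1} ⌊n / p^k⌋. For p = 11, n = 181, the terms are:
  ⌊181/11^1⌋ = ⌊181/11⌋ = 16
  ⌊181/11^2⌋ = ⌊181/121⌋ = 1
(the next term ⌊181/11^3⌋ = 0, terminating the sum). Summing: v_11(181!) = 16 + 1 = 17.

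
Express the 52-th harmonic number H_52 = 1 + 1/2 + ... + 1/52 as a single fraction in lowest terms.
H_52 = 14063600165435720745359/3099044504245996706400

Direct summation: H_52 = 1 + 1/2 + ... + 1/52. The least common denominator is lcm(1, ..., 52) = 3099044504245996706400; over this denominator the numerator is 3099044504245996706400 + 1549522252122998353200 + 1033014834748665568800 + 774761126061499176600 + 619808900849199341280 + 516507417374332784400 + 442720643463713815200 + 387380563030749588300 + 344338278249555189600 + 309904450424599670640 + 281731318567817882400 + 258253708687166392200 + 238388038788153592800 + 221360321731856907600 + 206602966949733113760 + 193690281515374794150 + 182296735543882159200 + 172169139124777594800 + 163107605486631405600 + 154952225212299835320 + 147573547821237938400 + 140865659283908941200 + 134741065401999856800 + 129126854343583196100 + 123961780169839868256 + 119194019394076796400 + 114779426083185063200 + 110680160865928453800 + 106863603594689541600 + 103301483474866556880 + 99969177556322474400 + 96845140757687397075 + 93910439522605960800 + 91148367771941079600 + 88544128692742763040 + 86084569562388797400 + 83757959574216127200 + 81553802743315702800 + 79462679596051197600 + 77476112606149917660 + 75586451323073090400 + 73786773910618969200 + 72070802424325504800 + 70432829641954470600 + 68867655649911037920 + 67370532700999928400 + 65937117111616951200 + 64563427171791598050 + 63245806209101973600 + 61980890084919934128 + 60765578514627386400 + 59597009697038398200 = 14063600165435720745359, so H_52 = 14063600165435720745359/3099044504245996706400 (already in lowest terms) ≈ 4.53804. (The PNT-adjacent estimate ln(52) + γ ≈ 4.52846 matches within O(1/n).)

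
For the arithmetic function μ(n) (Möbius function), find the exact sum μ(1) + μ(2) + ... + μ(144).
Σ_{n ≤ 144} μ(n) = -1

Compute μ(n) for each 1 ≤ n ≤ 144: μ(1) = 1, μ(2) = -1, μ(3) = -1, μ(4) = 0, μ(5) = -1, μ(6) = 1, μ(7) = -1, μ(8) = 0, μ(9) = 0, μ(10) = 1, μ(11) = -1, μ(12) = 0, μ(13) = -1, μ(14) = 1, μ(15) = 1, μ(16) = 0, μ(17) = -1, μ(18) = 0, μ(19) = -1, μ(20) = 0, μ(21) = 1, μ(22) = 1, μ(23) = -1, μ(24) = 0, μ(25) = 0, μ(26) = 1, μ(27) = 0, μ(28) = 0, μ(29) = -1, μ(30) = -1, μ(31) = -1, μ(32) = 0, μ(33) = 1, μ(34) = 1, μ(35) = 1, μ(36) = 0, μ(37) = -1, μ(38) = 1, μ(39) = 1, μ(40) = 0, μ(41) = -1, μ(42) = -1, μ(43) = -1, μ(44) = 0, μ(45) = 0, μ(46) = 1, μ(47) = -1, μ(48) = 0, μ(49) = 0, μ(50) = 0, μ(51) = 1, μ(52) = 0, μ(53) = -1, μ(54) = 0, μ(55) = 1, μ(56) = 0, μ(57) = 1, μ(58) = 1, μ(59) = -1, μ(60) = 0, μ(61) = -1, μ(62) = 1, μ(63) = 0, μ(64) = 0, μ(65) = 1, μ(66) = -1, μ(67) = -1, μ(68) = 0, μ(69) = 1, μ(70) = -1, μ(71) = -1, μ(72) = 0, μ(73) = -1, μ(74) = 1, μ(75) = 0, μ(76) = 0, μ(77) = 1, μ(78) = -1, μ(79) = -1, μ(80) = 0, μ(81) = 0, μ(82) = 1, μ(83) = -1, μ(84) = 0, μ(85) = 1, μ(86) = 1, μ(87) = 1, μ(88) = 0, μ(89) = -1, μ(90) = 0, μ(91) = 1, μ(92) = 0, μ(93) = 1, μ(94) = 1, μ(95) = 1, μ(96) = 0, μ(97) = -1, μ(98) = 0, μ(99) = 0, μ(100) = 0, μ(101) = -1, μ(102) = -1, μ(103) = -1, μ(104) = 0, μ(105) = -1, μ(106) = 1, μ(107) = -1, μ(108) = 0, μ(109) = -1, μ(110) = -1, μ(111) = 1, μ(112) = 0, μ(113) = -1, μ(114) = -1, μ(115) = 1, μ(116) = 0, μ(117) = 0, μ(118) = 1, μ(119) = 1, μ(120) = 0, μ(121) = 0, μ(122) = 1, μ(123) = 1, μ(124) = 0, μ(125) = 0, μ(126) = 0, μ(127) = -1, μ(128) = 0, μ(129) = 1, μ(130) = -1, μ(131) = -1, μ(132) = 0, μ(133) = 1, μ(134) = 1, μ(135) = 0, μ(136) = 0, μ(137) = -1, μ(138) = -1, μ(139) = -1, μ(140) = 0, μ(141) = 1, μ(142) = 1, μ(143) = 1, μ(144) = 0. Summing all 144 values: -1. (Mertens function M(x) = Σ_{n ≤ x} μ(n); on average M(x) should be small (PNT ⟺ M(x) = o(x)).)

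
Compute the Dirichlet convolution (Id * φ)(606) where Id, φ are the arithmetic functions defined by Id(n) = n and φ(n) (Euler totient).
(Id * φ)(606) = 3015

Divisors of 606: [1, 2, 3, 6, 101, 202, 303, 606]. For each d | 606:
  d = 1: Id(1) · φ(606/1) = 1 · 200 = 200
  d = 2: Id(2) · φ(606/2) = 2 · 200 = 400
  d = 3: Id(3) · φ(606/3) = 3 · 100 = 300
  d = 6: Id(6) · φ(606/6) = 6 · 100 = 600
  d = 101: Id(101) · φ(606/101) = 101 · 2 = 202
  d = 202: Id(202) · φ(606/202) = 202 · 2 = 404
  d = 303: Id(303) · φ(606/303) = 303 · 1 = 303
  d = 606: Id(606) · φ(606/606) = 606 · 1 = 606
Summing: (Id * φ)(606) = 200 + 400 + 300 + 600 + 202 + 404 + 303 + 606 = 3015.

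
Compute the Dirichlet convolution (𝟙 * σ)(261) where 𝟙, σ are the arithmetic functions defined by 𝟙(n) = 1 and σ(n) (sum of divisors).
(𝟙 * σ)(261) = 558

Divisors of 261: [1, 3, 9, 29, 87, 261]. For each d | 261:
  d = 1: 𝟙(1) · σ(261/1) = 1 · 390 = 390
  d = 3: 𝟙(3) · σ(261/3) = 1 · 120 = 120
  d = 9: 𝟙(9) · σ(261/9) = 1 · 30 = 30
  d = 29: 𝟙(29) · σ(261/29) = 1 · 13 = 13
  d = 87: 𝟙(87) · σ(261/87) = 1 · 4 = 4
  d = 261: 𝟙(261) · σ(261/261) = 1 · 1 = 1
Summing: (𝟙 * σ)(261) = 390 + 120 + 30 + 13 + 4 + 1 = 558.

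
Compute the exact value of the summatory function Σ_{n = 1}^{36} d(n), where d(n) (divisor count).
Σ_{n ≤ 36} d(n) = 140

Compute d(n) for each 1 ≤ n ≤ 36: d(1) = 1, d(2) = 2, d(3) = 2, d(4) = 3, d(5) = 2, d(6) = 4, d(7) = 2, d(8) = 4, d(9) = 3, d(10) = 4, d(11) = 2, d(12) = 6, d(13) = 2, d(14) = 4, d(15) = 4, d(16) = 5, d(17) = 2, d(18) = 6, d(19) = 2, d(20) = 6, d(21) = 4, d(22) = 4, d(23) = 2, d(24) = 8, d(25) = 3, d(26) = 4, d(27) = 4, d(28) = 6, d(29) = 2, d(30) = 8, d(31) = 2, d(32) = 6, d(33) = 4, d(34) = 4, d(35) = 4, d(36) = 9. Summing all 36 values: 140. (Dirichlet's divisor formula: Σ_{n ≤ x} d(n) = x ln(x) + (2γ − 1) x + O(√x). For x = 36, the asymptotic estimate is ≈ 134.57.)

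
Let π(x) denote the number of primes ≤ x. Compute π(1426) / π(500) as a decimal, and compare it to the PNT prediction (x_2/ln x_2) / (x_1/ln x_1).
π(1426)/π(500) = 224/95 ≈ 2.3579;  PNT prediction ≈ 2.4404.

π(500) = 95 and π(1426) = 224, so π(1426)/π(500) ≈ 2.3579. The PNT-predicted ratio is (1426/ln(1426)) / (500/ln(500)) ≈ 2.4404. The two agree to within a few percent, as expected.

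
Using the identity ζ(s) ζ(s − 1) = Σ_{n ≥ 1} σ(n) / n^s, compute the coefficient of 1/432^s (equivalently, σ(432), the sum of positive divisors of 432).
σ(432) = 1240

In the product (Σ m^0/m^s)(Σ k / k^s) = Σ (Σ_{d | n} d) / n^s, the coefficient of 1/n^s is σ(n) = Σ_{d | n} d. For n = 432, divisors are [1, 2, 3, 4, 6, 8, 9, 12, 16, 18, 24, 27, 36, 48, 54, 72, 108, 144, 216, 432]; summing: σ(432) = 1240.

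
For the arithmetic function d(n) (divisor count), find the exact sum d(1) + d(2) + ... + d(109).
Σ_{n ≤ 109} d(n) = 530

Compute d(n) for each 1 ≤ n ≤ 109: d(1) = 1, d(2) = 2, d(3) = 2, d(4) = 3, d(5) = 2, d(6) = 4, d(7) = 2, d(8) = 4, d(9) = 3, d(10) = 4, d(11) = 2, d(12) = 6, d(13) = 2, d(14) = 4, d(15) = 4, d(16) = 5, d(17) = 2, d(18) = 6, d(19) = 2, d(20) = 6, d(21) = 4, d(22) = 4, d(23) = 2, d(24) = 8, d(25) = 3, d(26) = 4, d(27) = 4, d(28) = 6, d(29) = 2, d(30) = 8, d(31) = 2, d(32) = 6, d(33) = 4, d(34) = 4, d(35) = 4, d(36) = 9, d(37) = 2, d(38) = 4, d(39) = 4, d(40) = 8, d(41) = 2, d(42) = 8, d(43) = 2, d(44) = 6, d(45) = 6, d(46) = 4, d(47) = 2, d(48) = 10, d(49) = 3, d(50) = 6, d(51) = 4, d(52) = 6, d(53) = 2, d(54) = 8, d(55) = 4, d(56) = 8, d(57) = 4, d(58) = 4, d(59) = 2, d(60) = 12, d(61) = 2, d(62) = 4, d(63) = 6, d(64) = 7, d(65) = 4, d(66) = 8, d(67) = 2, d(68) = 6, d(69) = 4, d(70) = 8, d(71) = 2, d(72) = 12, d(73) = 2, d(74) = 4, d(75) = 6, d(76) = 6, d(77) = 4, d(78) = 8, d(79) = 2, d(80) = 10, d(81) = 5, d(82) = 4, d(83) = 2, d(84) = 12, d(85) = 4, d(86) = 4, d(87) = 4, d(88) = 8, d(89) = 2, d(90) = 12, d(91) = 4, d(92) = 6, d(93) = 4, d(94) = 4, d(95) = 4, d(96) = 12, d(97) = 2, d(98) = 6, d(99) = 6, d(100) = 9, d(101) = 2, d(102) = 8, d(103) = 2, d(104) = 8, d(105) = 8, d(106) = 4, d(107) = 2, d(108) = 12, d(109) = 2. Summing all 109 values: 530. (Dirichlet's divisor formula: Σ_{n ≤ x} d(n) = x ln(x) + (2γ − 1) x + O(√x). For x = 109, the asymptotic estimate is ≈ 528.19.)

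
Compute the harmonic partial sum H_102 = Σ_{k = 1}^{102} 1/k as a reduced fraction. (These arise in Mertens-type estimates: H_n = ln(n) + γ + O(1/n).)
H_102 = 1466680552926312970266451896162877432149019/281670315928038407744716588098661706369472

Direct summation: H_102 = 1 + 1/2 + ... + 1/102. The least common denominator is lcm(1, ..., 102) = 7041757898200960193617914702466542659236800; over this denominator the numerator is 7041757898200960193617914702466542659236800 + 3520878949100480096808957351233271329618400 + 2347252632733653397872638234155514219745600 + 1760439474550240048404478675616635664809200 + 1408351579640192038723582940493308531847360 + 1173626316366826698936319117077757109872800 + 1005965414028708599088273528923791808462400 + 880219737275120024202239337808317832404600 + 782417544244551132624212744718504739915200 + 704175789820096019361791470246654265923680 + 640159808927360017601628609315140241748800 + 586813158183413349468159558538878554936400 + 541673684476996937970608823266657127633600 + 502982707014354299544136764461895904231200 + 469450526546730679574527646831102843949120 + 440109868637560012101119668904158916202300 + 414221052835350599624583217792149568190400 + 391208772122275566312106372359252369957600 + 370618836747418957558837615919291718907200 + 352087894910048009680895735123327132961840 + 335321804676236199696091176307930602820800 + 320079904463680008800814304657570120874400 + 306163386878302617113822378368110550401600 + 293406579091706674734079779269439277468200 + 281670315928038407744716588098661706369472 + 270836842238498468985304411633328563816800 + 260805848081517044208070914906168246638400 + 251491353507177149772068382230947952115600 + 242819237868998627366134989740225608939200 + 234725263273365339787263823415551421974560 + 227153480587127748181223054918275569652800 + 220054934318780006050559834452079458101150 + 213386602975786672533876203105046747249600 + 207110526417675299812291608896074784095200 + 201193082805741719817654705784758361692480 + 195604386061137783156053186179626184978800 + 190317781032458383611294991958555207006400 + 185309418373709478779418807959645859453600 + 180557894825665645990202941088885709211200 + 176043947455024004840447867561663566480920 + 171750192639047809600436943962598601444800 + 167660902338118099848045588153965301410400 + 163761811586068841712044527964338201377600 + 160039952231840004400407152328785060437200 + 156483508848910226524842548943700947983040 + 153081693439151308556911189184055275200800 + 149824636131935323268466270265245588494400 + 146703289545853337367039889634719638734100 + 143709344861244085584039075560541686923200 + 140835157964019203872358294049330853184736 + 138073684278450199874861072597383189396800 + 135418421119249234492652205816664281908400 + 132863356569829437615432352876727219985600 + 130402924040758522104035457453084123319200 + 128031961785472003520325721863028048349760 + 125745676753588574886034191115473976057800 + 123539612249139652519612538639763906302400 + 121409618934499313683067494870112804469600 + 119351828783067121925727367838415977275200 + 117362631636682669893631911707775710987280 + 115438654068868199895375650860107256708800 + 113576740293563874090611527459137784826400 + 111773934892078733232030392102643534273600 + 110027467159390003025279917226039729050575 + 108334736895399387594121764653331425526720 + 106693301487893336266938101552523373624800 + 105100864152253137218177831380097651630400 + 103555263208837649906145804448037392047600 + 102054462292767539037940792789370183467200 + 100596541402870859908827352892379180846240 + 99179688707055777374900207076993558580800 + 97802193030568891578026593089813092489400 + 96462436961656988953670064417349899441600 + 95158890516229191805647495979277603503200 + 93890105309346135914905529366220568789824 + 92654709186854739389709403979822929726800 + 91451401275337145371661229902162891678400 + 90278947412832822995101470544442854605600 + 89136175926594432830606515221095476699200 + 88021973727512002420223933780831783240460 + 86935282693839014736023638302056082212800 + 85875096319523904800218471981299300722400 + 84840456604830845706239936174295694689600 + 83830451169059049924022794076982650705200 + 82844210567070119924916643558429913638080 + 81880905793034420856022263982169100688800 + 80939745956332875788711663246741869646400 + 80019976115920002200203576164392530218600 + 79120875260684945995706906769286996171200 + 78241754424455113262421274471850473991520 + 77381954925285276852944117609522446804800 + 76540846719575654278455594592027637600400 + 75717826862375916060407684972758523217600 + 74912318065967661634233135132622794247200 + 74123767349483791511767523183858343781440 + 73351644772926668683519944817359819367050 + 72595442249494434985751697963572604734400 + 71854672430622042792019537780270843461600 + 71128867658595557511292067701682249083200 + 70417578982009601936179147024665426592368 + 69720375229712477164533808935312303556800 + 69036842139225099937430536298691594698400 = 36667013823157824256661297404071935803725475, so H_102 = 36667013823157824256661297404071935803725475/7041757898200960193617914702466542659236800; reducing by gcd(36667013823157824256661297404071935803725475, 7041757898200960193617914702466542659236800) = 25 gives 1466680552926312970266451896162877432149019/281670315928038407744716588098661706369472 ≈ 5.20708. (The PNT-adjacent estimate ln(102) + γ ≈ 5.20219 matches within O(1/n).)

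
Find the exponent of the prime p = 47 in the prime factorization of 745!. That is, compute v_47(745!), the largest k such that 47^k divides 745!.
v_47(745!) = 15

Legendre's formula: v_p(n!) = Σ_{k ≥ 1} ⌊n / p^k⌋. For p = 47, n = 745, the terms are:
  ⌊745/47^1⌋ = ⌊745/47⌋ = 15
(the next term ⌊745/47^2⌋ = 0, terminating the sum). Summing: v_47(745!) = 15 = 15.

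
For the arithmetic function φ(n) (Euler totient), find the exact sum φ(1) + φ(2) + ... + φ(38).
Σ_{n ≤ 38} φ(n) = 450

Compute φ(n) for each 1 ≤ n ≤ 38: φ(1) = 1, φ(2) = 1, φ(3) = 2, φ(4) = 2, φ(5) = 4, φ(6) = 2, φ(7) = 6, φ(8) = 4, φ(9) = 6, φ(10) = 4, φ(11) = 10, φ(12) = 4, φ(13) = 12, φ(14) = 6, φ(15) = 8, φ(16) = 8, φ(17) = 16, φ(18) = 6, φ(19) = 18, φ(20) = 8, φ(21) = 12, φ(22) = 10, φ(23) = 22, φ(24) = 8, φ(25) = 20, φ(26) = 12, φ(27) = 18, φ(28) = 12, φ(29) = 28, φ(30) = 8, φ(31) = 30, φ(32) = 16, φ(33) = 20, φ(34) = 16, φ(35) = 24, φ(36) = 12, φ(37) = 36, φ(38) = 18. Summing all 38 values: 450. (Average order: Σ_{n ≤ x} φ(n) ~ (3/π²) x². For x = 38, (3/π²)·38² ≈ 438.92.)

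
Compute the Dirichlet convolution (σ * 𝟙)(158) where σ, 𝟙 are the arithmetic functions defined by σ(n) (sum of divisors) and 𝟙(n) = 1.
(σ * 𝟙)(158) = 324

Divisors of 158: [1, 2, 79, 158]. For each d | 158:
  d = 1: σ(1) · 𝟙(158/1) = 1 · 1 = 1
  d = 2: σ(2) · 𝟙(158/2) = 3 · 1 = 3
  d = 79: σ(79) · 𝟙(158/79) = 80 · 1 = 80
  d = 158: σ(158) · 𝟙(158/158) = 240 · 1 = 240
Summing: (σ * 𝟙)(158) = 1 + 3 + 80 + 240 = 324.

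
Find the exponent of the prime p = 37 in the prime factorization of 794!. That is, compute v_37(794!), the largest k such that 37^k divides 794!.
v_37(794!) = 21

Legendre's formula: v_p(n!) = Σ_{k ≥ 1} ⌊n / p^k⌋. For p = 37, n = 794, the terms are:
  ⌊794/37^1⌋ = ⌊794/37⌋ = 21
(the next term ⌊794/37^2⌋ = 0, terminating the sum). Summing: v_37(794!) = 21 = 21.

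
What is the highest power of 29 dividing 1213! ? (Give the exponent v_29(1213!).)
v_29(1213!) = 42

Legendre's formula: v_p(n!) = Σ_{k ≥ 1} ⌊n / p^k⌋. For p = 29, n = 1213, the terms are:
  ⌊1213/29^1⌋ = ⌊1213/29⌋ = 41
  ⌊1213/29^2⌋ = ⌊1213/841⌋ = 1
(the next term ⌊1213/29^3⌋ = 0, terminating the sum). Summing: v_29(1213!) = 41 + 1 = 42.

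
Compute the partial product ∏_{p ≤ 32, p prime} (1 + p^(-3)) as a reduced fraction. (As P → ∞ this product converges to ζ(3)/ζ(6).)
∏ = 123276368443014873612288/104343309932640260237195

The primes p ≤ 32 are [2, 3, 5, 7, 11, 13, 17, 19, 23, 29, 31]. For each, (1 + 1/p^3) = (p^3 + 1)/p^3. Multiplying these fractions over p ∈ [2, 3, 5, 7, 11, 13, 17, 19, 23, 29, 31] gives 123276368443014873612288/104343309932640260237195. (In the limit P → ∞ this tends to ζ(3)/ζ(6).)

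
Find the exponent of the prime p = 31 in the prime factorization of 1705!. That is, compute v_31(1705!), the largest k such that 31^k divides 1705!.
v_31(1705!) = 56

Legendre's formula: v_p(n!) = Σ_{k ≥ 1} ⌊n / p^k⌋. For p = 31, n = 1705, the terms are:
  ⌊1705/31^1⌋ = ⌊1705/31⌋ = 55
  ⌊1705/31^2⌋ = ⌊1705/961⌋ = 1
(the next term ⌊1705/31^3⌋ = 0, terminating the sum). Summing: v_31(1705!) = 55 + 1 = 56.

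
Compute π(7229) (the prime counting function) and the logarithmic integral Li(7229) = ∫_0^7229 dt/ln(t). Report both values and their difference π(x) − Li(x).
π(7229) = 924;  Li(7229) ≈ 940.15;  π(x) − Li(x) ≈ -16.15.

Direct count of primes ≤ 7229 gives π(7229) = 924. Numerical evaluation of the logarithmic integral gives Li(7229) ≈ 940.15. The difference π(x) − Li(x) ≈ -16.15 is typically negative for small/moderate x (Li(x) overestimates), though Littlewood's theorem shows this sign changes infinitely often.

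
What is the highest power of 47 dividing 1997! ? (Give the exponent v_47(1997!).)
v_47(1997!) = 42

Legendre's formula: v_p(n!) = Σ_{k ≥ 1} ⌊n / p^k⌋. For p = 47, n = 1997, the terms are:
  ⌊1997/47^1⌋ = ⌊1997/47⌋ = 42
(the next term ⌊1997/47^2⌋ = 0, terminating the sum). Summing: v_47(1997!) = 42 = 42.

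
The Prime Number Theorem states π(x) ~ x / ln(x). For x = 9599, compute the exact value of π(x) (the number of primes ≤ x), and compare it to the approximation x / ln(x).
π(9599) = 1184;  x/ln(x) ≈ 1046.85;  relative error ≈ 11.58%.

Directly count primes up to 9599: π(9599) = 1184. The PNT approximation gives 9599/ln(9599) ≈ 9599/9.16941 ≈ 1046.85. Relative error (π(x) − x/ln(x)) / π(x) ≈ 11.58%; the approximation is known to undercount slightly (Li(x) is a better estimate).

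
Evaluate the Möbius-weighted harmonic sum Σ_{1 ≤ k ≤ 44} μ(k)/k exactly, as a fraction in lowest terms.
Σ μ(k)/k = -137190436674212/6541380665835015

Values of μ(k) for 1 ≤ k ≤ 44: μ(1) = 1, μ(2) = -1, μ(3) = -1, μ(5) = -1, μ(6) = 1, μ(7) = -1, μ(10) = 1, μ(11) = -1, μ(13) = -1, μ(14) = 1, μ(15) = 1, μ(17) = -1, μ(19) = -1, μ(21) = 1, μ(22) = 1, μ(23) = -1, μ(26) = 1, μ(29) = -1, μ(30) = -1, μ(31) = -1, μ(33) = 1, μ(34) = 1, μ(35) = 1, μ(37) = -1, μ(38) = 1, μ(39) = 1, μ(41) = -1, μ(42) = -1, μ(43) = -1, with μ = 0 on non-squarefree integers. Summing μ(k)/k for k where μ(k) ≠ 0 gives -137190436674212/6541380665835015 ≈ -0.0210. (PNT ⟺ this sum → 0 as n → ∞.)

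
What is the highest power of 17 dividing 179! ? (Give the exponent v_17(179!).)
v_17(179!) = 10

Legendre's formula: v_p(n!) = Σ_{k ≥ 1} ⌊n / p^k⌋. For p = 17, n = 179, the terms are:
  ⌊179/17^1⌋ = ⌊179/17⌋ = 10
(the next term ⌊179/17^2⌋ = 0, terminating the sum). Summing: v_17(179!) = 10 = 10.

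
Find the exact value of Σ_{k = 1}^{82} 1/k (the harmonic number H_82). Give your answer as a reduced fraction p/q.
H_82 = 44139711531918267321142140457772773/8845597978580177157715301537899200

Direct summation: H_82 = 1 + 1/2 + ... + 1/82. The least common denominator is lcm(1, ..., 82) = 97301577764381948734868316916891200; over this denominator the numerator is 97301577764381948734868316916891200 + 48650788882190974367434158458445600 + 32433859254793982911622772305630400 + 24325394441095487183717079229222800 + 19460315552876389746973663383378240 + 16216929627396991455811386152815200 + 13900225394911706962124045273841600 + 12162697220547743591858539614611400 + 10811286418264660970540924101876800 + 9730157776438194873486831691689120 + 8845597978580177157715301537899200 + 8108464813698495727905693076407600 + 7484736751106303748836024378222400 + 6950112697455853481062022636920800 + 6486771850958796582324554461126080 + 6081348610273871795929269807305700 + 5723622221434232278521665700993600 + 5405643209132330485270462050938400 + 5121135671809576249203595627204800 + 4865078888219097436743415845844560 + 4633408464970568987374681757947200 + 4422798989290088578857650768949600 + 4230503381060084727602970300734400 + 4054232406849247863952846538203800 + 3892063110575277949394732676675648 + 3742368375553151874418012189111200 + 3603762139421553656846974700625600 + 3475056348727926740531011318460400 + 3355226819461446508098907479892800 + 3243385925479398291162277230563040 + 3138760573044578991447365061835200 + 3040674305136935897964634903652850 + 2948532659526725719238433845966400 + 2861811110717116139260832850496800 + 2780045078982341392424809054768320 + 2702821604566165242635231025469200 + 2629772372010322938780224781537600 + 2560567835904788124601797813602400 + 2494912250368767916278674792740800 + 2432539444109548718371707922922280 + 2373209213765413383777276022363200 + 2316704232485284493687340878973600 + 2262827389869347644996937602718400 + 2211399494645044289428825384474800 + 2162257283652932194108184820375360 + 2115251690530042363801485150367200 + 2070246335412381887975921636529600 + 2027116203424623931976423269101900 + 1985746484987386708874863610548800 + 1946031555287638974697366338337824 + 1907874073811410759507221900331200 + 1871184187776575937209006094555600 + 1835878825743055636506949375790400 + 1801881069710776828423487350312800 + 1769119595716035431543060307579840 + 1737528174363963370265505659230200 + 1707045223936525416401198542401600 + 1677613409730723254049453739946400 + 1649179284142066927709632490116800 + 1621692962739699145581138615281520 + 1595107832202982766145382244539200 + 1569380286522289495723682530917600 + 1544469488323522995791560585982400 + 1520337152568467948982317451826425 + 1496947350221260749767204875644480 + 1474266329763362859619216922983200 + 1452262354692267891565198759953600 + 1430905555358558069630416425248400 + 1410167793686694909200990100244800 + 1390022539491170696212404527384160 + 1370444757244816179364342491787200 + 1351410802283082621317615512734600 + 1332898325539478749792716670094400 + 1314886186005161469390112390768800 + 1297354370191759316464910892225216 + 1280283917952394062300898906801200 + 1263656854082882451102185933985600 + 1247456125184383958139337396370400 + 1231665541321290490314788821732800 + 1216269722054774359185853961461140 + 1201254046473851218948991566875200 + 1186604606882706691888638011181600 = 485536826851100940532563545035500503, so H_82 = 485536826851100940532563545035500503/97301577764381948734868316916891200; reducing by gcd(485536826851100940532563545035500503, 97301577764381948734868316916891200) = 11 gives 44139711531918267321142140457772773/8845597978580177157715301537899200 ≈ 4.99002. (The PNT-adjacent estimate ln(82) + γ ≈ 4.98393 matches within O(1/n).)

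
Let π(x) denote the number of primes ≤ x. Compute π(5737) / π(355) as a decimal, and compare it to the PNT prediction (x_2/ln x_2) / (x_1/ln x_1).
π(5737)/π(355) = 754/71 ≈ 10.6197;  PNT prediction ≈ 10.9648.

π(355) = 71 and π(5737) = 754, so π(5737)/π(355) ≈ 10.6197. The PNT-predicted ratio is (5737/ln(5737)) / (355/ln(355)) ≈ 10.9648. The two agree to within a few percent, as expected.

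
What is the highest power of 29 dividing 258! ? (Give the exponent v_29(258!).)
v_29(258!) = 8

Legendre's formula: v_p(n!) = Σ_{k ≥ 1} ⌊n / p^k⌋. For p = 29, n = 258, the terms are:
  ⌊258/29^1⌋ = ⌊258/29⌋ = 8
(the next term ⌊258/29^2⌋ = 0, terminating the sum). Summing: v_29(258!) = 8 = 8.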